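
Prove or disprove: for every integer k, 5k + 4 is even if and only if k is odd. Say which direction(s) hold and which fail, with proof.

Both directions fail.

(⇒) This fails: k = 6 gives 5k + 4 = 34, which is even, but 6 is even, not odd.

(⇐) This also fails: k = 1 is odd, but 5k + 4 = 9 is odd, not even.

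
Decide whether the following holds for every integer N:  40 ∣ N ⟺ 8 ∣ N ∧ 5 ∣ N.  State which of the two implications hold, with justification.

Both directions hold; the statement is true.

Forward direction. If 40 ∣ N, write N = 40q. Since 40 = 5·8, N = 8·(5q), so 8 ∣ N; and since 40 = 8·5, N = 5·(8q), so 5 ∣ N.

Converse. Suppose 8 ∣ N and 5 ∣ N. Any common multiple of 8 and 5 is a multiple of their lcm; here gcd(8, 5) = 1, so lcm(8, 5) = 8·5 = 40, so 40 ∣ N.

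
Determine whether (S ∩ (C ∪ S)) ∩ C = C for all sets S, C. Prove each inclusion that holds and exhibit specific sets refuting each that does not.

(⊆) holds; (⊇) fails.

(⟹) Let x ∈ (S ∩ (C ∪ S)) ∩ C. Then x ∈ S ∩ C, from which x ∈ C.

(⟸) This inclusion fails. Take S = ∅, C = {1}; then 1 ∈ C but 1 ∉ (S ∩ (C ∪ S)) ∩ C.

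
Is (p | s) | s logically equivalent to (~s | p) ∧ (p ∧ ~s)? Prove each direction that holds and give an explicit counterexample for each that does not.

Only the converse holds.

(→) This fails. Under p = F, s = T, the left side is true but the right side is false.

(←) Assume the antecedent. If p is true, (p | s) | s reduces to true regardless of the other variables. If p is false, the antecedent cannot hold. Either way (p | s) | s holds.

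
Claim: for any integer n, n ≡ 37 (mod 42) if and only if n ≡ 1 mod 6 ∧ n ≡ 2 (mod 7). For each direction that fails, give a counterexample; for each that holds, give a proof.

Both directions hold; the statement is true.

(→) Suppose n ≡ 37 (mod 42); write n = 42j + 37. Since 6 ∣ 42, reducing mod 6 gives n ≡ 37 ≡ 1 (mod 6); since 7 ∣ 42, reducing mod 7 gives n ≡ 37 ≡ 2 (mod 7).

(←) Conversely, if n ≡ 1 (mod 6) and n ≡ 2 (mod 7), then by the Chinese remainder theorem n ≡ 37 (mod 42). This is exactly n ≡ 37 (mod 42).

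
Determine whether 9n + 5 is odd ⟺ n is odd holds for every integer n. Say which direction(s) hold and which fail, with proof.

(⇒) This fails: n = 0 gives 9n + 5 = 5, which is odd, but 0 is even, not odd.

(⇐) This also fails: n = 7 is odd, but 9n + 5 = 68 is even, not odd.

Neither direction holds.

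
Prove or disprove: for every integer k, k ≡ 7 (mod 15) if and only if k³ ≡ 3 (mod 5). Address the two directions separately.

(⇒) holds; (⇐) fails.

(⇐) This fails: take k = 2. Then 2³ = 8 ≡ 3 (mod 5), yet 2 ≡ 2 (mod 15), not 7.

(⇒) Suppose k ≡ 7 (mod 15). Then k³ ≡ 7³ = 343 (mod 15), and since 5 ∣ 15, also k³ ≡ 3 (mod 5).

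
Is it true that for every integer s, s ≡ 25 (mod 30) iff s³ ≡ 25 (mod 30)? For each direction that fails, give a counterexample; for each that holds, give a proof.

[⇒] Suppose s ≡ 25 (mod 30). Write s = 30j + 25. Then (30j + 25)³ = 27000j³ + 67500j² + 56250j + 15625 = 30(900j³ + 2250j² + 1875j + 520) + 25, so s³ ≡ 25 (mod 30).

[⇐] Conversely, suppose s³ ≡ 25 (mod 30). The only residue r in {0, …, 29} with r³ ≡ 25 (mod 30) is r = 25, so s ≡ 25 (mod 30).

Both implications hold.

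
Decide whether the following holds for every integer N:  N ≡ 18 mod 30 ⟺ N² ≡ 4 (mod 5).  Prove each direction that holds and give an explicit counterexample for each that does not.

Only the forward direction holds.

[⇒] Suppose N ≡ 18 (mod 30). Then N² ≡ 18² = 324 (mod 30), and since 5 ∣ 30, also N² ≡ 4 (mod 5).

[⇐] This fails: take N = 2. Then 2² = 4 ≡ 4 (mod 5), yet 2 ≡ 2 (mod 30), not 18.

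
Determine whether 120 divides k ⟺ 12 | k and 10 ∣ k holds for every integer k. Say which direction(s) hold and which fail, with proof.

[⇒] If 120 ∣ k, write k = 120q. Since 120 = 10·12, k = 12·(10q), so 12 ∣ k; and since 120 = 12·10, k = 10·(12q), so 10 ∣ k.

[⇐] This fails: take k = 60. Both 12 ∣ 60 and 10 ∣ 60, yet 60 is not a multiple of 120 (since 60 = 0·120 + 60), so 120 ∤ 60.

(⇒) holds; (⇐) fails.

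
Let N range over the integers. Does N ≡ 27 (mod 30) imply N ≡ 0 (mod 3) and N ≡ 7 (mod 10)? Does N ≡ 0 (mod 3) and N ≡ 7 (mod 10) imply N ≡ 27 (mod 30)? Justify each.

(⇒) Suppose N ≡ 27 (mod 30); write N = 30j + 27. Since 3 ∣ 30, reducing mod 3 gives N ≡ 27 ≡ 0 (mod 3); since 10 ∣ 30, reducing mod 10 gives N ≡ 27 ≡ 7 (mod 10).

(⇐) Conversely, if N ≡ 0 (mod 3) and N ≡ 7 (mod 10), then by the Chinese remainder theorem N ≡ 27 (mod 30). This is exactly N ≡ 27 (mod 30).

Both directions hold.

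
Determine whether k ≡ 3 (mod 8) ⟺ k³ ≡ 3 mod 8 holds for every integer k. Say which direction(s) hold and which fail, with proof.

The biconditional holds.

Forward direction. Suppose k ≡ 3 (mod 8). Write k = 8j + 3. Then (8j + 3)³ = 512j³ + 576j² + 216j + 27 = 8(64j³ + 72j² + 27j + 3) + 3, so k³ ≡ 3 (mod 8).

Converse. For the converse, argue contrapositively. If k ≢ 3 (mod 8), then k is congruent to one of 0, 1, 2, 4, 5, 6, 7 modulo 8, and these give k³ ≡ 0, 1, 0, 0, 5, 0, 7 respectively — never 3.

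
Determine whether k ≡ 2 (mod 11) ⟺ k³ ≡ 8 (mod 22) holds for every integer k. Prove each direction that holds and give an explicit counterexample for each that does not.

(→) This fails: take k = 13. Then 13 ≡ 2 (mod 11), but 13³ = 2197 ≡ 19 (mod 22), not 8.

(←) Conversely, the residues r modulo 22 with r³ ≡ 8 (mod 22) are exactly {2}, and each is ≡ 2 (mod 11).

Only the converse holds.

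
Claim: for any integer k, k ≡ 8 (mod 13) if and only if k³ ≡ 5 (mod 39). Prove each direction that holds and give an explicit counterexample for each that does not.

Forward direction. This fails: take k = 21. Then 21 ≡ 8 (mod 13), but 21³ = 9261 ≡ 18 (mod 39), not 5.

Converse. This fails: take k = 11. Then 11³ = 1331 ≡ 5 (mod 39), yet 11 ≡ 11 (mod 13), not 8.

Both directions fail.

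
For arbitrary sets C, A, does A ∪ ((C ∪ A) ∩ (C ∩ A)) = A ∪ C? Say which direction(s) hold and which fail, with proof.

(⟸) This inclusion fails. Take C = {1}, A = ∅; then 1 ∈ A ∪ C but 1 ∉ A ∪ ((C ∪ A) ∩ (C ∩ A)).

(⟹) Let x ∈ A ∪ ((C ∪ A) ∩ (C ∩ A)). Then either x ∈ A and x ∉ C; or x ∈ C ∩ A. In each case x ∈ A ∪ C, so A ∪ ((C ∪ A) ∩ (C ∩ A)) ⊆ A ∪ C.

(⊆) holds; (⊇) fails.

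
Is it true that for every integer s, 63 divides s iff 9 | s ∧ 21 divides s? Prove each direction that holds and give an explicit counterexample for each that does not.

Forward direction. If 63 ∣ s, write s = 63q. Since 63 = 7·9, s = 9·(7q), so 9 ∣ s; and since 63 = 3·21, s = 21·(3q), so 21 ∣ s.

Converse. Suppose 9 ∣ s and 21 ∣ s. Any common multiple of 9 and 21 is a multiple of their lcm; here lcm(9, 21) = 9·21/gcd(9, 21) = 189/3 = 63, so 63 ∣ s.

Both directions hold.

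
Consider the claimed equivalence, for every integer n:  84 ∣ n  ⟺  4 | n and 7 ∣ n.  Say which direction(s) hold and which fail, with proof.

(⇒) holds; (⇐) fails.

Converse. This fails: take n = 28. Both 4 ∣ 28 and 7 ∣ 28, yet 28 is not a multiple of 84 (since 28 = 0·84 + 28), so 84 ∤ 28.

Forward direction. If 84 ∣ n, write n = 84q. Since 84 = 21·4, n = 4·(21q), so 4 ∣ n; and since 84 = 12·7, n = 7·(12q), so 7 ∣ n.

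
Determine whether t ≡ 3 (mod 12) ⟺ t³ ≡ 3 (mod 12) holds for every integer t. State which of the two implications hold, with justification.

(⟹) Suppose t ≡ 3 (mod 12). Write t = 12j + 3. Then (12j + 3)³ = 1728j³ + 1296j² + 324j + 27 = 12(144j³ + 108j² + 27j + 2) + 3, so t³ ≡ 3 (mod 12).

(⟸) For the converse, argue contrapositively. If t ≢ 3 (mod 12), then t is congruent to one of 0, 1, 2, 4, 5, 6, 7, 8, 9, 10, 11 modulo 12, and these give t³ ≡ 0, 1, 8, 4, 5, 0, 7, 8, 9, 4, 11 respectively — never 3.

Both directions hold; the statement is true.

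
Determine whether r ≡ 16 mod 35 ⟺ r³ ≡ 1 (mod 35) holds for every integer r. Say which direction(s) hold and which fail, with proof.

(⟹) Suppose r ≡ 16 mod 35. Write r = 35j + 16. Then (35j + 16)³ = 42875j³ + 58800j² + 26880j + 4096 = 35(1225j³ + 1680j² + 768j + 117) + 1, so r³ ≡ 1 (mod 35).

(⟸) This fails: take r = 1. Then 1³ = 1 ≡ 1 (mod 35), yet 1 ≡ 1 (mod 35), not 16.

Not equivalent: only (⇒) holds.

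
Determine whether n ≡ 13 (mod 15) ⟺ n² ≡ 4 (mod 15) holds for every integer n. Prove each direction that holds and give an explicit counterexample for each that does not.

(⟸) This fails: take n = 2. Then 2² = 4 ≡ 4 (mod 15), yet 2 ≡ 2 (mod 15), not 13.

(⟹) Suppose n ≡ 13 (mod 15). Write n = 15j + 13. Then (15j + 13)² = 225j² + 390j + 169 = 15(15j² + 26j + 11) + 4, so n² ≡ 4 (mod 15).

Not equivalent: only (⇒) holds.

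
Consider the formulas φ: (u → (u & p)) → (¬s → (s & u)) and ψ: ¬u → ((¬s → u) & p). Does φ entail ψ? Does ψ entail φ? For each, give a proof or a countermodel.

Forward direction. This fails. Under p = F, u = F, s = T, the left side is true but the right side is false.

Converse. This fails. Under p = T, u = T, s = F, the left side is false but the right side is true.

Neither implication holds.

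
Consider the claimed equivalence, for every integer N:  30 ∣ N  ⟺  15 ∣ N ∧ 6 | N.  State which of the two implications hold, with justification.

(⟹) If 30 ∣ N, write N = 30q. Since 30 = 2·15, N = 15·(2q), so 15 ∣ N; and since 30 = 5·6, N = 6·(5q), so 6 ∣ N.

(⟸) Suppose 15 ∣ N and 6 ∣ N. Any common multiple of 15 and 6 is a multiple of their lcm; here lcm(15, 6) = 15·6/gcd(15, 6) = 90/3 = 30, so 30 ∣ N.

Equivalent; both directions hold.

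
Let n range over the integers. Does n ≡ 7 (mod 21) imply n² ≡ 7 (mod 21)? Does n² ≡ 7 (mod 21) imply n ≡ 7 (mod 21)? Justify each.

(⟸) This fails: take n = 14. Then 14² = 196 ≡ 7 (mod 21), yet 14 ≡ 14 (mod 21), not 7.

(⟹) Suppose n ≡ 7 (mod 21). Write n = 21j + 7. Then (21j + 7)² = 441j² + 294j + 49 = 21(21j² + 14j + 2) + 7, so n² ≡ 7 (mod 21).

The forward direction holds; the converse fails.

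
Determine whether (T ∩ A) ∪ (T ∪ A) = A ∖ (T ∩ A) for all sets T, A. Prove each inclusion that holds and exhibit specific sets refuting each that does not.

The sets are not equal: only the reverse inclusion holds.

(⟹) This inclusion fails. Take T = {1}, A = ∅; then 1 ∈ (T ∩ A) ∪ (T ∪ A) but 1 ∉ A ∖ (T ∩ A).

(⟸) Let x ∈ A ∖ (T ∩ A). Then x ∈ A and x ∉ T, from which x ∈ (T ∩ A) ∪ (T ∪ A).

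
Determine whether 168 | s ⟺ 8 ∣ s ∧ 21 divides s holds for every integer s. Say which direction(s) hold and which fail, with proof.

Converse. Suppose 8 ∣ s and 21 ∣ s. Any common multiple of 8 and 21 is a multiple of their lcm; here gcd(8, 21) = 1, so lcm(8, 21) = 8·21 = 168, so 168 ∣ s.

Forward direction. If 168 ∣ s, write s = 168q. Since 168 = 21·8, s = 8·(21q), so 8 ∣ s; and since 168 = 8·21, s = 21·(8q), so 21 ∣ s.

The biconditional holds.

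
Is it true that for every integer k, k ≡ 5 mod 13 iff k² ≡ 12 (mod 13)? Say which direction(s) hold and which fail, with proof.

(⟸) This fails: take k = 8. Then 8² = 64 ≡ 12 (mod 13), yet 8 ≡ 8 (mod 13), not 5.

(⟹) Suppose k ≡ 5 mod 13. Write k = 13j + 5. Then (13j + 5)² = 169j² + 130j + 25 = 13(13j² + 10j + 1) + 12, so k² ≡ 12 (mod 13).

(⇒) holds; (⇐) fails.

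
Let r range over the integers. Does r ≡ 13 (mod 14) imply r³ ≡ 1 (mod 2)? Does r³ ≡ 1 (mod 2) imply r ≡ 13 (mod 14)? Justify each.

(⇒) holds; (⇐) fails.

Forward direction. Suppose r ≡ 13 (mod 14). Then r³ ≡ 13³ = 2197 (mod 14), and since 2 ∣ 14, also r³ ≡ 1 (mod 2).

Converse. This fails: take r = 1. Then 1³ = 1 ≡ 1 (mod 2), yet 1 ≡ 1 (mod 14), not 13.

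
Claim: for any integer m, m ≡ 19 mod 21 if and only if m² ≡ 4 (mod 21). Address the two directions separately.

Only the forward implication holds.

(⇒) Suppose m ≡ 19 mod 21. Write m = 21j + 19. Then (21j + 19)² = 441j² + 798j + 361 = 21(21j² + 38j + 17) + 4, so m² ≡ 4 (mod 21).

(⇐) This fails: take m = 2. Then 2² = 4 ≡ 4 (mod 21), yet 2 ≡ 2 (mod 21), not 19.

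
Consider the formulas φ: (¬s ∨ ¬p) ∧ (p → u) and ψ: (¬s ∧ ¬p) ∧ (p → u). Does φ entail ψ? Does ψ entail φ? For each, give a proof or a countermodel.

Only the reverse direction holds.

Forward direction. This fails. Under p = T, u = T, s = F, the left side is true but the right side is false.

Converse. Assume the antecedent. If p is true, the antecedent cannot hold. If p is false, (¬s ∨ ¬p) ∧ (p → u) reduces to true regardless of the other variables. Either way (¬s ∨ ¬p) ∧ (p → u) holds.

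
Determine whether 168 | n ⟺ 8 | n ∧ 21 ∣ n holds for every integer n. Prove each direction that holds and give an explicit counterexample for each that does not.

Forward direction. If 168 ∣ n, write n = 168q. Since 168 = 21·8, n = 8·(21q), so 8 ∣ n; and since 168 = 8·21, n = 21·(8q), so 21 ∣ n.

Converse. Suppose 8 ∣ n and 21 ∣ n. Any common multiple of 8 and 21 is a multiple of their lcm; here gcd(8, 21) = 1, so lcm(8, 21) = 8·21 = 168, so 168 ∣ n.

Equivalent; both directions hold.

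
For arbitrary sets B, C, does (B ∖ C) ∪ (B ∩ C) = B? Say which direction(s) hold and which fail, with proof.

(⊆) Let x ∈ (B ∖ C) ∪ (B ∩ C). Then either x ∈ B and x ∉ C; or x ∈ B ∩ C. In each case x ∈ B, so (B ∖ C) ∪ (B ∩ C) ⊆ B.

(⊇) Let x ∈ B. Then either x ∈ B and x ∉ C; or x ∈ B ∩ C. In each case x ∈ (B ∖ C) ∪ (B ∩ C), so B ⊆ (B ∖ C) ∪ (B ∩ C).

The two sets are equal.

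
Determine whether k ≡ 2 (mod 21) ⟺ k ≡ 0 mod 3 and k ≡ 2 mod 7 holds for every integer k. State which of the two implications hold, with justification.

Both directions fail.

Forward direction. This fails: k = 2 gives 2 ≡ 2 (mod 21) but 2 ≡ 2 (mod 3), so the conjunction on the right does not hold.

Converse. This fails: k = 9 satisfies both congruences on the right (9 ≡ 0 mod 3 and 9 ≡ 2 mod 7) yet 9 ≡ 9 (mod 21), not 2.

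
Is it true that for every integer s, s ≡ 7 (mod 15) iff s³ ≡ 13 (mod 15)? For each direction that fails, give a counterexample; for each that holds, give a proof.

Both implications hold.

(⇒) Suppose s ≡ 7 (mod 15). Write s = 15j + 7. Then (15j + 7)³ = 3375j³ + 4725j² + 2205j + 343 = 15(225j³ + 315j² + 147j + 22) + 13, so s³ ≡ 13 (mod 15).

(⇐) Conversely, suppose s³ ≡ 13 (mod 15). The only residue r in {0, …, 14} with r³ ≡ 13 (mod 15) is r = 7, so s ≡ 7 (mod 15).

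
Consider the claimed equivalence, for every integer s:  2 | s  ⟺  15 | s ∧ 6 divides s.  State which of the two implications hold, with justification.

Only the converse holds.

(←) Suppose 15 ∣ s and 6 ∣ s. Any common multiple of 15 and 6 is a multiple of their lcm; here lcm(15, 6) = 15·6/gcd(15, 6) = 90/3 = 30, so 30 ∣ s. Since 2 ∣ 30, it follows that 2 ∣ s.

(→) This fails: take s = 2. Certainly 2 ∣ 2, but 15 ∤ 2.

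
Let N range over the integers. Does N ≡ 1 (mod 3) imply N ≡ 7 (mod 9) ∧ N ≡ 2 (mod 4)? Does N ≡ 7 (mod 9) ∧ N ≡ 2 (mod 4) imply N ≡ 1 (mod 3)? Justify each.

Not equivalent: only (⇐) holds.

(⟹) This fails: N = 1 gives 1 ≡ 1 (mod 3) but 1 ≡ 1 (mod 9), so the conjunction on the right does not hold.

(⟸) Conversely, if N ≡ 7 (mod 9) and N ≡ 2 (mod 4), then by the Chinese remainder theorem N ≡ 34 (mod 36). Since 34 ≡ 1 (mod 3) and 3 ∣ 36, we get N ≡ 1 (mod 3).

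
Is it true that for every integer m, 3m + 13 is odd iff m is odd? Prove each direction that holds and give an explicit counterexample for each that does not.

Forward direction. This fails: m = 6 gives 3m + 13 = 31, which is odd, but 6 is even, not odd.

Converse. This also fails: m = 3 is odd, but 3m + 13 = 22 is even, not odd.

Neither direction holds.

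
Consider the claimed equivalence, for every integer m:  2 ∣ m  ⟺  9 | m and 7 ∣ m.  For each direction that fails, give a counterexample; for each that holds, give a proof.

[⇒] This fails: take m = 2. Certainly 2 ∣ 2, but 9 ∤ 2.

[⇐] This fails: take m = 63. Both 9 ∣ 63 and 7 ∣ 63, yet 63 is not a multiple of 2 (since 63 = 31·2 + 1), so 2 ∤ 63.

Both directions fail.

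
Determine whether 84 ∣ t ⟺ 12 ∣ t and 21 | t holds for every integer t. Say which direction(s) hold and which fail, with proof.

(←) Suppose 12 ∣ t and 21 ∣ t. Any common multiple of 12 and 21 is a multiple of their lcm; here lcm(12, 21) = 12·21/gcd(12, 21) = 252/3 = 84, so 84 ∣ t.

(→) If 84 ∣ t, write t = 84q. Since 84 = 7·12, t = 12·(7q), so 12 ∣ t; and since 84 = 4·21, t = 21·(4q), so 21 ∣ t.

Both directions hold; the statement is true.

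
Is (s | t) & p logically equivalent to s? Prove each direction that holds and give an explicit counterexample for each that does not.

(⟹) This fails. Under t = T, p = T, s = F, the left side is true but the right side is false.

(⟸) This fails. Under t = F, p = F, s = T, the left side is false but the right side is true.

Both directions fail.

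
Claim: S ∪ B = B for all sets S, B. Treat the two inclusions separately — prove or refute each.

(⊆) This inclusion fails. Take S = {1}, B = ∅; then 1 ∈ S ∪ B but 1 ∉ B.

(⊇) Let x ∈ B. Then either x ∈ B and x ∉ S; or x ∈ S ∩ B. In each case x ∈ S ∪ B, so B ⊆ S ∪ B.

(⊆) fails; (⊇) holds.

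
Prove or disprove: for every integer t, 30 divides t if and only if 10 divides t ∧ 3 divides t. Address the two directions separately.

(⟸) Suppose 10 ∣ t and 3 ∣ t. Any common multiple of 10 and 3 is a multiple of their lcm; here gcd(10, 3) = 1, so lcm(10, 3) = 10·3 = 30, so 30 ∣ t.

(⟹) If 30 ∣ t, write t = 30q. Since 30 = 3·10, t = 10·(3q), so 10 ∣ t; and since 30 = 10·3, t = 3·(10q), so 3 ∣ t.

Equivalent; both directions hold.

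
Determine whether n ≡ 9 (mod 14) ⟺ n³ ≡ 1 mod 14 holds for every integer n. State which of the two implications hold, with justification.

Forward direction. Suppose n ≡ 9 (mod 14). Write n = 14j + 9. Then (14j + 9)³ = 2744j³ + 5292j² + 3402j + 729 = 14(196j³ + 378j² + 243j + 52) + 1, so n³ ≡ 1 (mod 14).

Converse. This fails: take n = 1. Then 1³ = 1 ≡ 1 (mod 14), yet 1 ≡ 1 (mod 14), not 9.

(⇒) holds; (⇐) fails.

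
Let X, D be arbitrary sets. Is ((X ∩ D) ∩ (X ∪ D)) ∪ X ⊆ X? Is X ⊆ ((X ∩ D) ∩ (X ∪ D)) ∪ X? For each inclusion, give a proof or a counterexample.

(⟹) Let x ∈ ((X ∩ D) ∩ (X ∪ D)) ∪ X. Then either x ∈ X and x ∉ D; or x ∈ X ∩ D. In each case x ∈ X, so ((X ∩ D) ∩ (X ∪ D)) ∪ X ⊆ X.

(⟸) Let x ∈ X. Then either x ∈ X and x ∉ D; or x ∈ X ∩ D. In each case x ∈ ((X ∩ D) ∩ (X ∪ D)) ∪ X, so X ⊆ ((X ∩ D) ∩ (X ∪ D)) ∪ X.

Both inclusions hold.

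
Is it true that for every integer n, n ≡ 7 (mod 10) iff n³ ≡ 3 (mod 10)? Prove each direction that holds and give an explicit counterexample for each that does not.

Converse. Suppose n³ ≡ 3 (mod 10). The only residue r in {0, …, 9} with r³ ≡ 3 (mod 10) is r = 7, so n ≡ 7 (mod 10).

Forward direction. Suppose n ≡ 7 (mod 10). Write n = 10j + 7. Then (10j + 7)³ = 1000j³ + 2100j² + 1470j + 343 = 10(100j³ + 210j² + 147j + 34) + 3, so n³ ≡ 3 (mod 10).

Both directions hold; the statement is true.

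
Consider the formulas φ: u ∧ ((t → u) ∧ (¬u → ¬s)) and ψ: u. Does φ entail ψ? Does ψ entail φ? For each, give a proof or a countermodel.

[⇒] Assume the antecedent. If s is true, the antecedent forces (s = T, t = F, u = T) or (s = T, t = T, u = T), and u holds there. If s is false, the antecedent forces (s = F, t = F, u = T) or (s = F, t = T, u = T), and u holds there. Either way u holds.

[⇐] Assume the antecedent. If s is true, the antecedent forces (s = T, t = F, u = T) or (s = T, t = T, u = T), and u ∧ ((t → u) ∧ (¬u → ¬s)) holds there. If s is false, the antecedent forces (s = F, t = F, u = T) or (s = F, t = T, u = T), and u ∧ ((t → u) ∧ (¬u → ¬s)) holds there. Either way u ∧ ((t → u) ∧ (¬u → ¬s)) holds.

Both implications hold.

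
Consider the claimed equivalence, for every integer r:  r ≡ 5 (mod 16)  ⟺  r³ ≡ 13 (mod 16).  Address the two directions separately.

Forward direction. Suppose r ≡ 5 (mod 16). Write r = 16j + 5. Then (16j + 5)³ = 4096j³ + 3840j² + 1200j + 125 = 16(256j³ + 240j² + 75j + 7) + 13, so r³ ≡ 13 (mod 16).

Converse. Suppose r³ ≡ 13 (mod 16). The only residue r in {0, …, 15} with r³ ≡ 13 (mod 16) is r = 5, so r ≡ 5 (mod 16).

Both directions hold.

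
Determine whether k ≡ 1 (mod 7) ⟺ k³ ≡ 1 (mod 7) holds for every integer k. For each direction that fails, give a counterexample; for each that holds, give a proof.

Only the forward direction holds.

[⇒] Suppose k ≡ 1 (mod 7). Write k = 7j + 1. Then (7j + 1)³ = 343j³ + 147j² + 21j + 1 = 7(49j³ + 21j² + 3j) + 1, so k³ ≡ 1 (mod 7).

[⇐] This fails: take k = 2. Then 2³ = 8 ≡ 1 (mod 7), yet 2 ≡ 2 (mod 7), not 1.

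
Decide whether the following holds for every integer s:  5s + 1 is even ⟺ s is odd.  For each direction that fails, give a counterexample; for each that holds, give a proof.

Both directions hold; the statement is true.

(⇒) Suppose 5s + 1 is even. Since 5 is odd, 5s and s have the same parity, so 5s + 1 ≡ s + 1 (mod 2). As 1 is odd, 5s + 1 is even exactly when s is odd. Thus s is odd.

(⇐) Conversely, suppose s is odd; write s = 2j + 1. Then 5s + 1 = 5·(2j + 1) + 1 = 2·5j + 6, which is even.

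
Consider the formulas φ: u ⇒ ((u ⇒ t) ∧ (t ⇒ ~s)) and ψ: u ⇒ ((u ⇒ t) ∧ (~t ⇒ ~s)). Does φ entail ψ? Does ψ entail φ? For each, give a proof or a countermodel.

(⇒) holds; (⇐) fails.

(⟸) This fails. Under t = T, u = T, s = T, the left side is false but the right side is true.

(⟹) Assume the antecedent. If t is true, u ⇒ ((u ⇒ t) ∧ (~t ⇒ ~s)) reduces to true regardless of the other variables. If t is false, the antecedent forces (t = F, u = F, s = F) or (t = F, u = F, s = T), and u ⇒ ((u ⇒ t) ∧ (~t ⇒ ~s)) holds there. Either way u ⇒ ((u ⇒ t) ∧ (~t ⇒ ~s)) holds.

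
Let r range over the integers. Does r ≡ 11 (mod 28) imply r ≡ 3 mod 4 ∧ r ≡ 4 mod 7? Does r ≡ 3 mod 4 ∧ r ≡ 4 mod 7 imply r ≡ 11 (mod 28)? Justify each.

Both directions hold; the statement is true.

(⇒) Suppose r ≡ 11 (mod 28); write r = 28j + 11. Since 4 ∣ 28, reducing mod 4 gives r ≡ 11 ≡ 3 (mod 4); since 7 ∣ 28, reducing mod 7 gives r ≡ 11 ≡ 4 (mod 7).

(⇐) Conversely, if r ≡ 3 (mod 4) and r ≡ 4 (mod 7), then by the Chinese remainder theorem r ≡ 11 (mod 28). This is exactly r ≡ 11 (mod 28).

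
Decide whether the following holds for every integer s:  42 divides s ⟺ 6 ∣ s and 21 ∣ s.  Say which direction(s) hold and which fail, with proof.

Both implications hold.

[⇒] If 42 ∣ s, write s = 42q. Since 42 = 7·6, s = 6·(7q), so 6 ∣ s; and since 42 = 2·21, s = 21·(2q), so 21 ∣ s.

[⇐] Suppose 6 ∣ s and 21 ∣ s. Any common multiple of 6 and 21 is a multiple of their lcm; here lcm(6, 21) = 6·21/gcd(6, 21) = 126/3 = 42, so 42 ∣ s.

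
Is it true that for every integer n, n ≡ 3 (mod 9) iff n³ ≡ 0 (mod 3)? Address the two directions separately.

Only the forward direction holds.

[⇒] Suppose n ≡ 3 (mod 9). Then n³ ≡ 3³ = 27 (mod 9), and since 3 ∣ 9, also n³ ≡ 0 (mod 3).

[⇐] This fails: take n = 0. Then 0³ = 0 ≡ 0 (mod 3), yet 0 ≡ 0 (mod 9), not 3.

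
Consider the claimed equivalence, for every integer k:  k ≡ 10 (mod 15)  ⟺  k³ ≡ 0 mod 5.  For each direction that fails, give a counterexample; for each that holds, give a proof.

(⇒) Suppose k ≡ 10 (mod 15). Then k³ ≡ 10³ = 1000 (mod 15), and since 5 ∣ 15, also k³ ≡ 0 (mod 5).

(⇐) This fails: take k = 0. Then 0³ = 0 ≡ 0 (mod 5), yet 0 ≡ 0 (mod 15), not 10.

Only the forward implication holds.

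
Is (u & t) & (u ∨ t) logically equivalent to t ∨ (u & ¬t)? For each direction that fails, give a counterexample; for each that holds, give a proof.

Not equivalent: only (⇒) holds.

[⇒] Assume the antecedent. If u is true, t ∨ (u & ¬t) reduces to true regardless of the other variables. If u is false, the antecedent cannot hold. Either way t ∨ (u & ¬t) holds.

[⇐] This fails. Under u = T, t = F, the left side is false but the right side is true.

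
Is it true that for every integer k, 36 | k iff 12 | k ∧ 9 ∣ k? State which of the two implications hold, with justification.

Both directions hold; the statement is true.

Forward direction. If 36 ∣ k, write k = 36q. Since 36 = 3·12, k = 12·(3q), so 12 ∣ k; and since 36 = 4·9, k = 9·(4q), so 9 ∣ k.

Converse. Suppose 12 ∣ k and 9 ∣ k. Any common multiple of 12 and 9 is a multiple of their lcm; here lcm(12, 9) = 12·9/gcd(12, 9) = 108/3 = 36, so 36 ∣ k.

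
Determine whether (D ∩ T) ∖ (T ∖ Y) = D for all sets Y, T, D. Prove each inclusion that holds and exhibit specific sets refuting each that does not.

(⊆) holds; (⊇) fails.

(⟹) Let x ∈ (D ∩ T) ∖ (T ∖ Y). Then x ∈ Y ∩ T ∩ D, from which x ∈ D.

(⟸) This inclusion fails. Take Y = ∅, T = ∅, D = {1}; then 1 ∈ D but 1 ∉ (D ∩ T) ∖ (T ∖ Y).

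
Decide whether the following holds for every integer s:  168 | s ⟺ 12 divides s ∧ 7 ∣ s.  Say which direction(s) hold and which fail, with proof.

(⇒) holds; (⇐) fails.

(⟹) If 168 ∣ s, write s = 168q. Since 168 = 14·12, s = 12·(14q), so 12 ∣ s; and since 168 = 24·7, s = 7·(24q), so 7 ∣ s.

(⟸) This fails: take s = 84. Both 12 ∣ 84 and 7 ∣ 84, yet 84 is not a multiple of 168 (since 84 = 0·168 + 84), so 168 ∤ 84.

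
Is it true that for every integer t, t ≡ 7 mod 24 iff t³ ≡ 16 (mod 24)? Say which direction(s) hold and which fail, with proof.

(⇒) fails and (⇐) fails.

(⟹) This fails: take t = 7. Then 7 ≡ 7 (mod 24), but 7³ = 343 ≡ 7 (mod 24), not 16.

(⟸) This fails: take t = 4. Then 4³ = 64 ≡ 16 (mod 24), yet 4 ≡ 4 (mod 24), not 7.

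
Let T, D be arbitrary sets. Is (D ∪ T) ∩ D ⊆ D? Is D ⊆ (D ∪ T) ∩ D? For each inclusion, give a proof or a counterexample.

Both inclusions hold.

(⟹) Let x ∈ (D ∪ T) ∩ D. Then either x ∈ D and x ∉ T; or x ∈ T ∩ D. In each case x ∈ D, so (D ∪ T) ∩ D ⊆ D.

(⟸) Let x ∈ D. Then either x ∈ D and x ∉ T; or x ∈ T ∩ D. In each case x ∈ (D ∪ T) ∩ D, so D ⊆ (D ∪ T) ∩ D.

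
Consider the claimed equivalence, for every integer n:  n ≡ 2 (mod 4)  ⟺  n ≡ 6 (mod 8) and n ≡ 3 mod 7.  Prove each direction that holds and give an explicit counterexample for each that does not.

Only the converse holds.

[⇒] This fails: n = 2 gives 2 ≡ 2 (mod 4) but 2 ≡ 2 (mod 8), so the conjunction on the right does not hold.

[⇐] Conversely, if n ≡ 6 (mod 8) and n ≡ 3 (mod 7), then by the Chinese remainder theorem n ≡ 38 (mod 56). Since 38 ≡ 2 (mod 4) and 4 ∣ 56, we get n ≡ 2 (mod 4).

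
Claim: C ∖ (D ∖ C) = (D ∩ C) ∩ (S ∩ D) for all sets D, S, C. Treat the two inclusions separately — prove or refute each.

(⊆) fails; (⊇) holds.

(⊇) Let x ∈ (D ∩ C) ∩ (S ∩ D). Then x ∈ D ∩ S ∩ C, from which x ∈ C ∖ (D ∖ C).

(⊆) This inclusion fails. Take D = ∅, S = ∅, C = {1}; then 1 ∈ C ∖ (D ∖ C) but 1 ∉ (D ∩ C) ∩ (S ∩ D).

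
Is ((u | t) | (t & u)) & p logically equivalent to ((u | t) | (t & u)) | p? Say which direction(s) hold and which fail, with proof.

[⇒] Assume the antecedent. If t is true, ((u | t) | (t & u)) | p reduces to true regardless of the other variables. If t is false, the antecedent forces (t = F, p = T, u = T), and ((u | t) | (t & u)) | p holds there. Either way ((u | t) | (t & u)) | p holds.

[⇐] This fails. Under t = T, p = F, u = F, the left side is false but the right side is true.

Only the forward direction holds.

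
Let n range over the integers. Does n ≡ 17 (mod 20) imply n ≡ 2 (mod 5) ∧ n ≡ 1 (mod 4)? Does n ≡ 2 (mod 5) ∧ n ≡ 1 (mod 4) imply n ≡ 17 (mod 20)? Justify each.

(⇒) Suppose n ≡ 17 (mod 20); write n = 20j + 17. Since 5 ∣ 20, reducing mod 5 gives n ≡ 17 ≡ 2 (mod 5); since 4 ∣ 20, reducing mod 4 gives n ≡ 17 ≡ 1 (mod 4).

(⇐) Conversely, if n ≡ 2 (mod 5) and n ≡ 1 (mod 4), then by the Chinese remainder theorem n ≡ 17 (mod 20). This is exactly n ≡ 17 (mod 20).

Both directions hold.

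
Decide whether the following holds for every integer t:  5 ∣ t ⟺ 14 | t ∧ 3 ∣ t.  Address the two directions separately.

Neither implication holds.

(→) This fails: take t = 5. Certainly 5 ∣ 5, but 14 ∤ 5.

(←) This fails: take t = 42. Both 14 ∣ 42 and 3 ∣ 42, yet 42 is not a multiple of 5 (since 42 = 8·5 + 2), so 5 ∤ 42.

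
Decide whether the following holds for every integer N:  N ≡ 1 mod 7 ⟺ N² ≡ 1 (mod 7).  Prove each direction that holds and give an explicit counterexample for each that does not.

Only the forward direction holds.

Forward direction. Suppose N ≡ 1 mod 7. Write N = 7j + 1. Then (7j + 1)² = 49j² + 14j + 1 = 7(7j² + 2j) + 1, so N² ≡ 1 (mod 7).

Converse. This fails: take N = 6. Then 6² = 36 ≡ 1 (mod 7), yet 6 ≡ 6 (mod 7), not 1.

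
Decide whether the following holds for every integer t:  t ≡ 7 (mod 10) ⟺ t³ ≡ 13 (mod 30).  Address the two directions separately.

Forward direction. This fails: take t = 17. Then 17 ≡ 7 (mod 10), but 17³ = 4913 ≡ 23 (mod 30), not 13.

Converse. The residues r modulo 30 with r³ ≡ 13 (mod 30) are exactly {7}, and each is ≡ 7 (mod 10).

Only the converse holds.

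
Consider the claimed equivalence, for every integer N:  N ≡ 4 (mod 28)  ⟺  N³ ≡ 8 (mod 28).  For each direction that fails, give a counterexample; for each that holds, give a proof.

(⇒) Suppose N ≡ 4 (mod 28). Write N = 28j + 4. Then (28j + 4)³ = 21952j³ + 9408j² + 1344j + 64 = 28(784j³ + 336j² + 48j + 2) + 8, so N³ ≡ 8 (mod 28).

(⇐) This fails: take N = 2. Then 2³ = 8 ≡ 8 (mod 28), yet 2 ≡ 2 (mod 28), not 4.

(⇒) holds; (⇐) fails.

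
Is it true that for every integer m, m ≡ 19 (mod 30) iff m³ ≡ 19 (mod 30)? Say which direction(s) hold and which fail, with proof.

Both directions hold.

Forward direction. Suppose m ≡ 19 (mod 30). Write m = 30j + 19. Then (30j + 19)³ = 27000j³ + 51300j² + 32490j + 6859 = 30(900j³ + 1710j² + 1083j + 228) + 19, so m³ ≡ 19 (mod 30).

Converse. Suppose m³ ≡ 19 (mod 30). The only residue r in {0, …, 29} with r³ ≡ 19 (mod 30) is r = 19, so m ≡ 19 (mod 30).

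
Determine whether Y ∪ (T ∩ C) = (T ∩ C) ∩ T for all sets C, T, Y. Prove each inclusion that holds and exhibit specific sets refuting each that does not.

(⊇) Let x ∈ (T ∩ C) ∩ T. Then either x ∈ C ∩ T and x ∉ Y; or x ∈ C ∩ T ∩ Y. In each case x ∈ Y ∪ (T ∩ C), so (T ∩ C) ∩ T ⊆ Y ∪ (T ∩ C).

(⊆) This inclusion fails. Take C = ∅, T = ∅, Y = {1}; then 1 ∈ Y ∪ (T ∩ C) but 1 ∉ (T ∩ C) ∩ T.

(⊆) fails; (⊇) holds.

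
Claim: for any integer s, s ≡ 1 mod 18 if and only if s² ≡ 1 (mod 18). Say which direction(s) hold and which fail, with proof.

(→) Suppose s ≡ 1 mod 18. Write s = 18j + 1. Then (18j + 1)² = 324j² + 36j + 1 = 18(18j² + 2j) + 1, so s² ≡ 1 (mod 18).

(←) This fails: take s = 17. Then 17² = 289 ≡ 1 (mod 18), yet 17 ≡ 17 (mod 18), not 1.

(⇒) holds; (⇐) fails.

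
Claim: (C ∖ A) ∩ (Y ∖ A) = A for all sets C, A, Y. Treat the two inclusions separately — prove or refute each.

(⟹) This inclusion fails. Take C = {1}, A = ∅, Y = {1}; then 1 ∈ (C ∖ A) ∩ (Y ∖ A) but 1 ∉ A.

(⟸) This inclusion fails. Take C = ∅, A = {1}, Y = ∅; then 1 ∈ A but 1 ∉ (C ∖ A) ∩ (Y ∖ A).

(⊆) fails and (⊇) fails.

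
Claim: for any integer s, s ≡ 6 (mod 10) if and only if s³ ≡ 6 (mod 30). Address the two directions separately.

(⇒) This fails: take s = 16. Then 16 ≡ 6 (mod 10), but 16³ = 4096 ≡ 16 (mod 30), not 6.

(⇐) Conversely, the residues r modulo 30 with r³ ≡ 6 (mod 30) are exactly {6}, and each is ≡ 6 (mod 10).

Only the converse holds.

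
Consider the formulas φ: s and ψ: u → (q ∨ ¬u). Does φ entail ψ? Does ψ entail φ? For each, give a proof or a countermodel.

[⇒] This fails. Under s = T, q = F, u = T, the left side is true but the right side is false.

[⇐] This fails. Under s = F, q = F, u = F, the left side is false but the right side is true.

Both directions fail.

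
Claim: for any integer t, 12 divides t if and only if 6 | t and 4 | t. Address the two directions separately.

Both directions hold.

(⇒) If 12 ∣ t, write t = 12q. Since 12 = 2·6, t = 6·(2q), so 6 ∣ t; and since 12 = 3·4, t = 4·(3q), so 4 ∣ t.

(⇐) Suppose 6 ∣ t and 4 ∣ t. Any common multiple of 6 and 4 is a multiple of their lcm; here lcm(6, 4) = 6·4/gcd(6, 4) = 24/2 = 12, so 12 ∣ t.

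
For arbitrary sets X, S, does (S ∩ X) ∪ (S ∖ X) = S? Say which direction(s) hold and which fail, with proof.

(⟹) Let x ∈ (S ∩ X) ∪ (S ∖ X). Then either x ∈ S and x ∉ X; or x ∈ X ∩ S. In each case x ∈ S, so (S ∩ X) ∪ (S ∖ X) ⊆ S.

(⟸) Let x ∈ S. Then either x ∈ S and x ∉ X; or x ∈ X ∩ S. In each case x ∈ (S ∩ X) ∪ (S ∖ X), so S ⊆ (S ∩ X) ∪ (S ∖ X).

Both inclusions hold.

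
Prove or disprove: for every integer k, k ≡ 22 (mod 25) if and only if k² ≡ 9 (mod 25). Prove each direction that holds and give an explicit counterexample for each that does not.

Only the forward implication holds.

[⇒] Suppose k ≡ 22 (mod 25). Write k = 25j + 22. Then (25j + 22)² = 625j² + 1100j + 484 = 25(25j² + 44j + 19) + 9, so k² ≡ 9 (mod 25).

[⇐] This fails: take k = 3. Then 3² = 9 ≡ 9 (mod 25), yet 3 ≡ 3 (mod 25), not 22.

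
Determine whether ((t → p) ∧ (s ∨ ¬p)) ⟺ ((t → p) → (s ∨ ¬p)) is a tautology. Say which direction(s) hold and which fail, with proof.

(⟹) Assume the antecedent. If p is true, the antecedent forces (p = T, t = F, s = T) or (p = T, t = T, s = T), and (t → p) → (s ∨ ¬p) holds there. If p is false, (t → p) → (s ∨ ¬p) reduces to true regardless of the other variables. Either way (t → p) → (s ∨ ¬p) holds.

(⟸) This fails. Under p = F, t = T, s = F, the left side is false but the right side is true.

Not equivalent: only (⇒) holds.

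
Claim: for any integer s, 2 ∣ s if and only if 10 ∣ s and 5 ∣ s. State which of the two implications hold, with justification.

Forward direction. This fails: take s = 2. Certainly 2 ∣ 2, but 10 ∤ 2.

Converse. Suppose 10 ∣ s and 5 ∣ s. Any common multiple of 10 and 5 is a multiple of their lcm; here lcm(10, 5) = 10·5/gcd(10, 5) = 50/5 = 10, so 10 ∣ s. Since 2 ∣ 10, it follows that 2 ∣ s.

Only the converse holds.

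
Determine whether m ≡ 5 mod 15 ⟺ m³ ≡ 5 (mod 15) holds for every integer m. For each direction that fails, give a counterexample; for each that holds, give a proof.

Both directions hold; the statement is true.

Forward direction. Suppose m ≡ 5 mod 15. Write m = 15j + 5. Then (15j + 5)³ = 3375j³ + 3375j² + 1125j + 125 = 15(225j³ + 225j² + 75j + 8) + 5, so m³ ≡ 5 (mod 15).

Converse. Suppose m³ ≡ 5 (mod 15). The only residue r in {0, …, 14} with r³ ≡ 5 (mod 15) is r = 5, so m ≡ 5 (mod 15).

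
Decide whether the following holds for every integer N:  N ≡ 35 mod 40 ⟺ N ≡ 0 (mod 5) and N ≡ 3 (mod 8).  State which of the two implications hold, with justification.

(⟹) Suppose N ≡ 35 (mod 40); write N = 40j + 35. Since 5 ∣ 40, reducing mod 5 gives N ≡ 35 ≡ 0 (mod 5); since 8 ∣ 40, reducing mod 8 gives N ≡ 35 ≡ 3 (mod 8).

(⟸) Conversely, if N ≡ 0 (mod 5) and N ≡ 3 (mod 8), then by the Chinese remainder theorem N ≡ 35 (mod 40). This is exactly N ≡ 35 (mod 40).

Equivalent; both directions hold.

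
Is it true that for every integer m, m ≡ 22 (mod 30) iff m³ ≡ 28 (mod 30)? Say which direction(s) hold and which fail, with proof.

Both implications hold.

(⇒) Suppose m ≡ 22 (mod 30). Write m = 30j + 22. Then (30j + 22)³ = 27000j³ + 59400j² + 43560j + 10648 = 30(900j³ + 1980j² + 1452j + 354) + 28, so m³ ≡ 28 (mod 30).

(⇐) Conversely, suppose m³ ≡ 28 (mod 30). The only residue r in {0, …, 29} with r³ ≡ 28 (mod 30) is r = 22, so m ≡ 22 (mod 30).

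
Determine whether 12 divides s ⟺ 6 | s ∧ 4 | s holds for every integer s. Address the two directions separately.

[⇐] Suppose 6 ∣ s and 4 ∣ s. Any common multiple of 6 and 4 is a multiple of their lcm; here lcm(6, 4) = 6·4/gcd(6, 4) = 24/2 = 12, so 12 ∣ s.

[⇒] If 12 ∣ s, write s = 12q. Since 12 = 2·6, s = 6·(2q), so 6 ∣ s; and since 12 = 3·4, s = 4·(3q), so 4 ∣ s.

Both implications hold.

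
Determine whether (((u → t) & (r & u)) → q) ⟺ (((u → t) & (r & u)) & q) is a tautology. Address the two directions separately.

(⟹) This fails. Under t = F, u = F, q = F, r = F, the left side is true but the right side is false.

(⟸) Assume the antecedent. If t is true, the antecedent forces (t = T, u = T, q = T, r = T), and ((u → t) & (r & u)) → q holds there. If t is false, the antecedent cannot hold. Either way ((u → t) & (r & u)) → q holds.

Not equivalent: only (⇐) holds.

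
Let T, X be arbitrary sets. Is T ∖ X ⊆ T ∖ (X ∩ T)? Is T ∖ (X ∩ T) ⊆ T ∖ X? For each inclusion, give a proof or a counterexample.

(⟸) Let x ∈ T ∖ (X ∩ T). Then x ∈ T and x ∉ X, from which x ∈ T ∖ X.

(⟹) Let x ∈ T ∖ X. Then x ∈ T and x ∉ X, from which x ∈ T ∖ (X ∩ T).

Both inclusions hold.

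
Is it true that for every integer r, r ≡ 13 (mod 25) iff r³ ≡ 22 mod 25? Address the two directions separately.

(←) Suppose r³ ≡ 22 (mod 25). The only residue r in {0, …, 24} with r³ ≡ 22 (mod 25) is r = 13, so r ≡ 13 (mod 25).

(→) Suppose r ≡ 13 (mod 25). Write r = 25j + 13. Then (25j + 13)³ = 15625j³ + 24375j² + 12675j + 2197 = 25(625j³ + 975j² + 507j + 87) + 22, so r³ ≡ 22 (mod 25).

Both directions hold.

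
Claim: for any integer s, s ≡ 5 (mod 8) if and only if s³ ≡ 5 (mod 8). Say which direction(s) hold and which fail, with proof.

(⇒) Suppose s ≡ 5 (mod 8). Write s = 8j + 5. Then (8j + 5)³ = 512j³ + 960j² + 600j + 125 = 8(64j³ + 120j² + 75j + 15) + 5, so s³ ≡ 5 (mod 8).

(⇐) Conversely, suppose s³ ≡ 5 (mod 8). The only residue r in {0, …, 7} with r³ ≡ 5 (mod 8) is r = 5, so s ≡ 5 (mod 8).

Both directions hold.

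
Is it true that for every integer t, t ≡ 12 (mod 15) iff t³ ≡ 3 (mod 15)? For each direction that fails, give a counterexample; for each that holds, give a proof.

Forward direction. Suppose t ≡ 12 (mod 15). Write t = 15j + 12. Then (15j + 12)³ = 3375j³ + 8100j² + 6480j + 1728 = 15(225j³ + 540j² + 432j + 115) + 3, so t³ ≡ 3 (mod 15).

Converse. Suppose t³ ≡ 3 (mod 15). The only residue r in {0, …, 14} with r³ ≡ 3 (mod 15) is r = 12, so t ≡ 12 (mod 15).

Both directions hold; the statement is true.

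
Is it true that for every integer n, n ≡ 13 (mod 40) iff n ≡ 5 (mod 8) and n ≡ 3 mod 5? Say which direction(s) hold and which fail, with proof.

(⇒) Suppose n ≡ 13 (mod 40); write n = 40j + 13. Since 8 ∣ 40, reducing mod 8 gives n ≡ 13 ≡ 5 (mod 8); since 5 ∣ 40, reducing mod 5 gives n ≡ 13 ≡ 3 (mod 5).

(⇐) Conversely, if n ≡ 5 (mod 8) and n ≡ 3 (mod 5), then by the Chinese remainder theorem n ≡ 13 (mod 40). This is exactly n ≡ 13 (mod 40).

Both directions hold; the statement is true.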